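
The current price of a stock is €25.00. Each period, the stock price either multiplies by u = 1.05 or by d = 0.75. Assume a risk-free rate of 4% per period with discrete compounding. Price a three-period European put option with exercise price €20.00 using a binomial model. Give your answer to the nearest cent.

€0.02

Risk-neutral probability p = (1 + 0.04 − 0.75)/(1.05 − 0.75) = 0.2900/0.3000 = 0.9667
Terminal stock prices: S_uuu = 28.94, S_uud = 20.67, S_udd = 14.77, S_ddd = 10.55
Terminal payoffs (K − S): max(-8.941, 0) = 0, max(-0.6719, 0) = 0, max(5.234, 0) = 5.234, max(9.453, 0) = 9.453
Node uu (S = 27.56): V_uu = 1/1.04·[0.9667·0.0000 + 0.0333·0.0000] = 0.0000
Node ud (S = 19.69): V_ud = 1/1.04·[0.9667·0.0000 + 0.0333·5.2344] = 0.1678
Node dd (S = 14.06): V_dd = 1/1.04·[0.9667·5.2344 + 0.0333·9.4531] = 5.1683
Node u (S = 26.25): V_u = 1/1.04·[0.9667·0.0000 + 0.0333·0.1678] = 0.0054
Node d (S = 18.75): V_d = 1/1.04·[0.9667·0.1678 + 0.0333·5.1683] = 0.3216
Node 0 (S = 25): V_0 = 1/1.04·[0.9667·0.0054 + 0.0333·0.3216] = 0.0153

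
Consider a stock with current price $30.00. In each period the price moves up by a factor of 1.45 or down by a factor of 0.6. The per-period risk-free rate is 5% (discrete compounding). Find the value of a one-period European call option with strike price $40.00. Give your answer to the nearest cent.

Risk-neutral probability p = (1 + 0.05 − 0.6)/(1.45 − 0.6) = 0.4500/0.8500 = 0.5294
Terminal stock prices: S_u = 43.5, S_d = 18
Terminal payoffs (S − K): max(3.5, 0) = 3.5, max(-22, 0) = 0
Node 0 (S = 30): V_0 = 1/1.05·[0.5294·3.5000 + 0.4706·0.0000] = 1.7647

$1.76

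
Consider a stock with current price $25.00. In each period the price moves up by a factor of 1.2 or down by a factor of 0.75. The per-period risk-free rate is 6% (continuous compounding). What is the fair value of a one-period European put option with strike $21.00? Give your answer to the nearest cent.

$0.65

Risk-neutral probability p = (e^0.06 − 0.75)/(1.2 − 0.75) = 0.3118/0.4500 = 0.6930
Terminal stock prices: S_u = 30, S_d = 18.75
Terminal payoffs (K − S): max(-9, 0) = 0, max(2.25, 0) = 2.25
Node 0 (S = 25): V_0 = e^(−0.06)·[0.6930·0.0000 + 0.3070·2.2500] = 0.6506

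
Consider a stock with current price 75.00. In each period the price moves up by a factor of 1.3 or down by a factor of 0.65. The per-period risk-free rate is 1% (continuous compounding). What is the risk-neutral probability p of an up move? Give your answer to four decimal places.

p = 0.5539

Risk-neutral probability p = (e^0.01 − 0.65)/(1.3 − 0.65) = 0.3601/0.6500 = 0.5539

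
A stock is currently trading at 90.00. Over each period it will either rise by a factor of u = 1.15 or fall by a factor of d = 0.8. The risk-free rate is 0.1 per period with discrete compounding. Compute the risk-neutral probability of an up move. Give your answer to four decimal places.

p = 0.8571

Risk-neutral probability p = (1 + 0.1 − 0.8)/(1.15 − 0.8) = 0.3000/0.3500 = 0.8571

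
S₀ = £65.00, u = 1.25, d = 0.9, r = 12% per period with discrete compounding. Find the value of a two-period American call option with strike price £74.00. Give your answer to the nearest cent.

£8.68

Risk-neutral probability p = (1 + 0.12 − 0.9)/(1.25 − 0.9) = 0.2200/0.3500 = 0.6286
Terminal stock prices: S_uu = 101.6, S_ud = 73.12, S_dd = 52.65
Terminal payoffs (S − K): max(27.56, 0) = 27.56, max(-0.875, 0) = 0, max(-21.35, 0) = 0
Node u (S = 81.25): continuation = 1/1.12·[0.6286·27.5625 + 0.3714·0.0000] = 15.4688; exercise value = 7.2500 ≤ continuation, so V_u = 15.4688
Node d (S = 58.5): continuation = 1/1.12·[0.6286·0.0000 + 0.3714·0.0000] = 0.0000; exercise value = 0.0000 ≤ continuation, so V_d = 0.0000
Node 0 (S = 65): continuation = 1/1.12·[0.6286·15.4688 + 0.3714·0.0000] = 8.6814; exercise value = 0.0000 ≤ continuation, so V_0 = 8.6814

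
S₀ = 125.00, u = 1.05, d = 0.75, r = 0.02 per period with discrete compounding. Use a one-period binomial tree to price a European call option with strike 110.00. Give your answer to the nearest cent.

Risk-neutral probability p = (1 + 0.02 − 0.75)/(1.05 − 0.75) = 0.2700/0.3000 = 0.9000
Terminal stock prices: S_u = 131.2, S_d = 93.75
Terminal payoffs (S − K): max(21.25, 0) = 21.25, max(-16.25, 0) = 0
Node 0 (S = 125): V_0 = 1/1.02·[0.9000·21.2500 + 0.1000·0.0000] = 18.7500

18.75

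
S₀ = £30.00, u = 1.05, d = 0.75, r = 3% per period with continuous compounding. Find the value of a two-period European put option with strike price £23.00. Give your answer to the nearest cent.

Risk-neutral probability p = (e^0.03 − 0.75)/(1.05 − 0.75) = 0.2805/0.3000 = 0.9348
Terminal stock prices: S_uu = 33.08, S_ud = 23.62, S_dd = 16.88
Terminal payoffs (K − S): max(-10.08, 0) = 0, max(-0.625, 0) = 0, max(6.125, 0) = 6.125
Node u (S = 31.5): V_u = e^(−0.03)·[0.9348·0.0000 + 0.0652·0.0000] = 0.0000
Node d (S = 22.5): V_d = e^(−0.03)·[0.9348·0.0000 + 0.0652·6.1250] = 0.3873
Node 0 (S = 30): V_0 = e^(−0.03)·[0.9348·0.0000 + 0.0652·0.3873] = 0.0245

£0.02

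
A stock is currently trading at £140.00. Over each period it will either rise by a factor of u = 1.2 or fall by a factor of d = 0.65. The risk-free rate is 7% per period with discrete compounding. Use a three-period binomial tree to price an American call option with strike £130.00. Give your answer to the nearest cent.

Risk-neutral probability p = (1 + 0.07 − 0.65)/(1.2 − 0.65) = 0.4200/0.5500 = 0.7636
Terminal stock prices: S_uuu = 241.9, S_uud = 131, S_udd = 70.98, S_ddd = 38.45
Terminal payoffs (S − K): max(111.9, 0) = 111.9, max(1.04, 0) = 1.04, max(-59.02, 0) = 0, max(-91.55, 0) = 0
Node uu (S = 201.6): continuation = 1/1.07·[0.7636·111.9200 + 0.2364·1.0400] = 80.1047; exercise value = 71.6000 ≤ continuation, so V_uu = 80.1047
Node ud (S = 109.2): continuation = 1/1.07·[0.7636·1.0400 + 0.2364·0.0000] = 0.7422; exercise value = 0.0000 ≤ continuation, so V_ud = 0.7422
Node dd (S = 59.15): continuation = 1/1.07·[0.7636·0.0000 + 0.2364·0.0000] = 0.0000; exercise value = 0.0000 ≤ continuation, so V_dd = 0.0000
Node u (S = 168): continuation = 1/1.07·[0.7636·80.1047 + 0.2364·0.7422] = 57.3330; exercise value = 38.0000 ≤ continuation, so V_u = 57.3330
Node d (S = 91): continuation = 1/1.07·[0.7636·0.7422 + 0.2364·0.0000] = 0.5297; exercise value = 0.0000 ≤ continuation, so V_d = 0.5297
Node 0 (S = 140): continuation = 1/1.07·[0.7636·57.3330 + 0.2364·0.5297] = 41.0343; exercise value = 10.0000 ≤ continuation, so V_0 = 41.0343

£41.03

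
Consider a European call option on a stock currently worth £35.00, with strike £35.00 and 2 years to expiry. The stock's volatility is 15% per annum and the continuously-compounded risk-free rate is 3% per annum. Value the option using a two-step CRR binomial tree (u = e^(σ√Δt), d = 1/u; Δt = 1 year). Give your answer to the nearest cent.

£3.66

CRR parameters: u = e^(σ√Δt) = e^(0.15·√1) = 1.1618, d = 1/u = 0.8607
Per-period rate: rΔt = 0.03·1 = 0.03, so R = e^0.03 = 1.0305
Risk-neutral probability p = (e^0.03 − 0.8607)/(1.1618 − 0.8607) = 0.1697/0.3011 = 0.5637
Terminal stock prices: S_uu = 47.25, S_ud = 35, S_dd = 25.93
Terminal payoffs (S − K): max(12.25, 0) = 12.25, max(0, 0) = 0, max(-9.071, 0) = 0
Node u (S = 40.66): V_u = e^(−0.03)·[0.5637·12.2451 + 0.4363·0.0000] = 6.6986
Node d (S = 30.12): V_d = e^(−0.03)·[0.5637·0.0000 + 0.4363·0.0000] = 0.0000
Node 0 (S = 35): V_0 = e^(−0.03)·[0.5637·6.6986 + 0.4363·0.0000] = 3.6644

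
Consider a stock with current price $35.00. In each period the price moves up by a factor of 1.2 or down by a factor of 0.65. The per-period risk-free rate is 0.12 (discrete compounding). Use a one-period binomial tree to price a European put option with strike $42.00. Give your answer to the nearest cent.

Risk-neutral probability p = (1 + 0.12 − 0.65)/(1.2 − 0.65) = 0.4700/0.5500 = 0.8545
Terminal stock prices: S_u = 42, S_d = 22.75
Terminal payoffs (K − S): max(0, 0) = 0, max(19.25, 0) = 19.25
Node 0 (S = 35): V_0 = 1/1.12·[0.8545·0.0000 + 0.1455·19.2500] = 2.5000

$2.50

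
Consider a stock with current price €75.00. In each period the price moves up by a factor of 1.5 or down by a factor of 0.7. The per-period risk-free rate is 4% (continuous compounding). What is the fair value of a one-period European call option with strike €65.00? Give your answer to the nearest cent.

Risk-neutral probability p = (e^0.04 − 0.7)/(1.5 − 0.7) = 0.3408/0.8000 = 0.4260
Terminal stock prices: S_u = 112.5, S_d = 52.5
Terminal payoffs (S − K): max(47.5, 0) = 47.5, max(-12.5, 0) = 0
Node 0 (S = 75): V_0 = e^(−0.04)·[0.4260·47.5000 + 0.5740·0.0000] = 19.4422

€19.44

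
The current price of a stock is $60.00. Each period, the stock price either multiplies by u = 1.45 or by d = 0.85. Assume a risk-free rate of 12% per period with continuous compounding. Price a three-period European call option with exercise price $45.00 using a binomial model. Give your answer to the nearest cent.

$29.49

Risk-neutral probability p = (e^0.12 − 0.85)/(1.45 − 0.85) = 0.2775/0.6000 = 0.4625
Terminal stock prices: S_uuu = 182.9, S_uud = 107.2, S_udd = 62.86, S_ddd = 36.85
Terminal payoffs (S − K): max(137.9, 0) = 137.9, max(62.23, 0) = 62.23, max(17.86, 0) = 17.86, max(-8.153, 0) = 0
Node uu (S = 126.2): V_uu = e^(−0.12)·[0.4625·137.9175 + 0.5375·62.2275] = 86.2386
Node ud (S = 73.95): V_ud = e^(−0.12)·[0.4625·62.2275 + 0.5375·17.8575] = 34.0386
Node dd (S = 43.35): V_dd = e^(−0.12)·[0.4625·17.8575 + 0.5375·0.0000] = 7.3251
Node u (S = 87): V_u = e^(−0.12)·[0.4625·86.2386 + 0.5375·34.0386] = 51.6017
Node d (S = 51): V_d = e^(−0.12)·[0.4625·34.0386 + 0.5375·7.3251] = 17.4545
Node 0 (S = 60): V_0 = e^(−0.12)·[0.4625·51.6017 + 0.5375·17.4545] = 29.4878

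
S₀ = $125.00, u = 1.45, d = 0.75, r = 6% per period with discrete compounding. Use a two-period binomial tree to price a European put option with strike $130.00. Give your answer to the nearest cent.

$16.49

Risk-neutral probability p = (1 + 0.06 − 0.75)/(1.45 − 0.75) = 0.3100/0.7000 = 0.4429
Terminal stock prices: S_uu = 262.8, S_ud = 135.9, S_dd = 70.31
Terminal payoffs (K − S): max(-132.8, 0) = 0, max(-5.938, 0) = 0, max(59.69, 0) = 59.69
Node u (S = 181.2): V_u = 1/1.06·[0.4429·0.0000 + 0.5571·0.0000] = 0.0000
Node d (S = 93.75): V_d = 1/1.06·[0.4429·0.0000 + 0.5571·59.6875] = 31.3721
Node 0 (S = 125): V_0 = 1/1.06·[0.4429·0.0000 + 0.5571·31.3721] = 16.4894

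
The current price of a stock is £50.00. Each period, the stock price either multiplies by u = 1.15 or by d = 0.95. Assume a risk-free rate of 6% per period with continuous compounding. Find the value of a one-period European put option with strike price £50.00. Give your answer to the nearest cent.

Risk-neutral probability p = (e^0.06 − 0.95)/(1.15 − 0.95) = 0.1118/0.2000 = 0.5592
Terminal stock prices: S_u = 57.5, S_d = 47.5
Terminal payoffs (K − S): max(-7.5, 0) = 0, max(2.5, 0) = 2.5
Node 0 (S = 50): V_0 = e^(−0.06)·[0.5592·0.0000 + 0.4408·2.5000] = 1.0379

£1.04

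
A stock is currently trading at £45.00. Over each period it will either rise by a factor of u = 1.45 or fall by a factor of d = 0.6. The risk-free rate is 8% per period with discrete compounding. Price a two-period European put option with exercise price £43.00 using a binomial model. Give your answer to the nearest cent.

Risk-neutral probability p = (1 + 0.08 − 0.6)/(1.45 − 0.6) = 0.4800/0.8500 = 0.5647
Terminal stock prices: S_uu = 94.61, S_ud = 39.15, S_dd = 16.2
Terminal payoffs (K − S): max(-51.61, 0) = 0, max(3.85, 0) = 3.85, max(26.8, 0) = 26.8
Node u (S = 65.25): V_u = 1/1.08·[0.5647·0.0000 + 0.4353·3.8500] = 1.5517
Node d (S = 27): V_d = 1/1.08·[0.5647·3.8500 + 0.4353·26.8000] = 12.8148
Node 0 (S = 45): V_0 = 1/1.08·[0.5647·1.5517 + 0.4353·12.8148] = 5.9764

£5.98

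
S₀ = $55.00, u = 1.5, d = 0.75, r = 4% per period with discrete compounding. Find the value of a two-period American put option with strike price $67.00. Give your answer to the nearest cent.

Risk-neutral probability p = (1 + 0.04 − 0.75)/(1.5 − 0.75) = 0.2900/0.7500 = 0.3867
Terminal stock prices: S_uu = 123.8, S_ud = 61.88, S_dd = 30.94
Terminal payoffs (K − S): max(-56.75, 0) = 0, max(5.125, 0) = 5.125, max(36.06, 0) = 36.06
Node u (S = 82.5): continuation = 1/1.04·[0.3867·0.0000 + 0.6133·5.1250] = 3.0224; exercise value = 0.0000 ≤ continuation, so V_u = 3.0224
Node d (S = 41.25): continuation = 1/1.04·[0.3867·5.1250 + 0.6133·36.0625] = 23.1731; exercise value = 25.7500 > continuation, so V_d = 25.7500 (exercise)
Node 0 (S = 55): continuation = 1/1.04·[0.3867·3.0224 + 0.6133·25.7500] = 16.3096; exercise value = 12.0000 ≤ continuation, so V_0 = 16.3096

$16.31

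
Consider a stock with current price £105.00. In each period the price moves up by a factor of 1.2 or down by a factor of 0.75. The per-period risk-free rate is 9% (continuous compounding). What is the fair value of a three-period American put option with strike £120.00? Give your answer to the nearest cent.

£15.00

Risk-neutral probability p = (e^0.09 − 0.75)/(1.2 − 0.75) = 0.3442/0.4500 = 0.7648
Terminal stock prices: S_uuu = 181.4, S_uud = 113.4, S_udd = 70.88, S_ddd = 44.3
Terminal payoffs (K − S): max(-61.44, 0) = 0, max(6.6, 0) = 6.6, max(49.12, 0) = 49.12, max(75.7, 0) = 75.7
Node uu (S = 151.2): continuation = e^(−0.09)·[0.7648·0.0000 + 0.2352·6.6000] = 1.4185; exercise value = 0.0000 ≤ continuation, so V_uu = 1.4185
Node ud (S = 94.5): continuation = e^(−0.09)·[0.7648·6.6000 + 0.2352·49.1250] = 15.1717; exercise value = 25.5000 > continuation, so V_ud = 25.5000 (exercise)
Node dd (S = 59.06): continuation = e^(−0.09)·[0.7648·49.1250 + 0.2352·75.7031] = 50.6092; exercise value = 60.9375 > continuation, so V_dd = 60.9375 (exercise)
Node u (S = 126): continuation = e^(−0.09)·[0.7648·1.4185 + 0.2352·25.5000] = 6.4722; exercise value = 0.0000 ≤ continuation, so V_u = 6.4722
Node d (S = 78.75): continuation = e^(−0.09)·[0.7648·25.5000 + 0.2352·60.9375] = 30.9217; exercise value = 41.2500 > continuation, so V_d = 41.2500 (exercise)
Node 0 (S = 105): continuation = e^(−0.09)·[0.7648·6.4722 + 0.2352·41.2500] = 13.3899; exercise value = 15.0000 > continuation, so V_0 = 15.0000 (exercise)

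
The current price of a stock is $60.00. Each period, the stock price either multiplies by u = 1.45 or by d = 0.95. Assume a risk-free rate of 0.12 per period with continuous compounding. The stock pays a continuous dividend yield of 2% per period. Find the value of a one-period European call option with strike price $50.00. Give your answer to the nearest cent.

Per-period risk-free factor R = e^0.12 = 1.1275; dividend-adjusted growth = e^(0.12−0.02) = 1.1052.
Risk-neutral probability p = (1.1052 − 0.95)/(1.45 − 0.95) = 0.1552/0.5000 = 0.3103
Terminal stock prices: S_u = 87, S_d = 57
Terminal payoffs (S − K): max(37, 0) = 37, max(7, 0) = 7
Node 0 (S = 60): V_0 = e^(−0.12)·[0.3103·37.0000 + 0.6897·7.0000] = 14.4659

$14.47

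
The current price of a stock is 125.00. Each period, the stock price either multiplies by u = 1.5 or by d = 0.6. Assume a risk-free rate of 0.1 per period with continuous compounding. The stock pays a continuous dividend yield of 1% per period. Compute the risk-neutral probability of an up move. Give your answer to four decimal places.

Per-period risk-free factor R = e^0.1 = 1.1052; dividend-adjusted growth = e^(0.1−0.01) = 1.0942.
Risk-neutral probability p = (1.0942 − 0.6)/(1.5 − 0.6) = 0.4942/0.9000 = 0.5491

p = 0.5491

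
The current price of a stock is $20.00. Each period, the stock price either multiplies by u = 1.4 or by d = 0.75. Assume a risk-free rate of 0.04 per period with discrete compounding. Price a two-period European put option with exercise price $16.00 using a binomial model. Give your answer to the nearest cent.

Risk-neutral probability p = (1 + 0.04 − 0.75)/(1.4 − 0.75) = 0.2900/0.6500 = 0.4462
Terminal stock prices: S_uu = 39.2, S_ud = 21, S_dd = 11.25
Terminal payoffs (K − S): max(-23.2, 0) = 0, max(-5, 0) = 0, max(4.75, 0) = 4.75
Node u (S = 28): V_u = 1/1.04·[0.4462·0.0000 + 0.5538·0.0000] = 0.0000
Node d (S = 15): V_d = 1/1.04·[0.4462·0.0000 + 0.5538·4.7500] = 2.5296
Node 0 (S = 20): V_0 = 1/1.04·[0.4462·0.0000 + 0.5538·2.5296] = 1.3471

$1.35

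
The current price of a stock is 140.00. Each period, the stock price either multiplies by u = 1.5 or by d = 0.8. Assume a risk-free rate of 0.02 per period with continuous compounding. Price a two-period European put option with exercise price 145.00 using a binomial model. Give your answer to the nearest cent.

25.01

Risk-neutral probability p = (e^0.02 − 0.8)/(1.5 − 0.8) = 0.2202/0.7000 = 0.3146
Terminal stock prices: S_uu = 315, S_ud = 168, S_dd = 89.6
Terminal payoffs (K − S): max(-170, 0) = 0, max(-23, 0) = 0, max(55.4, 0) = 55.4
Node u (S = 210): V_u = e^(−0.02)·[0.3146·0.0000 + 0.6854·0.0000] = 0.0000
Node d (S = 112): V_d = e^(−0.02)·[0.3146·0.0000 + 0.6854·55.4000] = 37.2207
Node 0 (S = 140): V_0 = e^(−0.02)·[0.3146·0.0000 + 0.6854·37.2207] = 25.0069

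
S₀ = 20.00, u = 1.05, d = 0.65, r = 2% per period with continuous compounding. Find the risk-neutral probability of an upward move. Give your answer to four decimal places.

p = 0.9255

Risk-neutral probability p = (e^0.02 − 0.65)/(1.05 − 0.65) = 0.3702/0.4000 = 0.9255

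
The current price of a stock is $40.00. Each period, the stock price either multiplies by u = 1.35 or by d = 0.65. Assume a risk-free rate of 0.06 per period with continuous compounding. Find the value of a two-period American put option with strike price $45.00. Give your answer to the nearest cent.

Risk-neutral probability p = (e^0.06 − 0.65)/(1.35 − 0.65) = 0.4118/0.7000 = 0.5883
Terminal stock prices: S_uu = 72.9, S_ud = 35.1, S_dd = 16.9
Terminal payoffs (K − S): max(-27.9, 0) = 0, max(9.9, 0) = 9.9, max(28.1, 0) = 28.1
Node u (S = 54): continuation = e^(−0.06)·[0.5883·0.0000 + 0.4117·9.9000] = 3.8381; exercise value = 0.0000 ≤ continuation, so V_u = 3.8381
Node d (S = 26): continuation = e^(−0.06)·[0.5883·9.9000 + 0.4117·28.1000] = 16.3794; exercise value = 19.0000 > continuation, so V_d = 19.0000 (exercise)
Node 0 (S = 40): continuation = e^(−0.06)·[0.5883·3.8381 + 0.4117·19.0000] = 9.4927; exercise value = 5.0000 ≤ continuation, so V_0 = 9.4927

$9.49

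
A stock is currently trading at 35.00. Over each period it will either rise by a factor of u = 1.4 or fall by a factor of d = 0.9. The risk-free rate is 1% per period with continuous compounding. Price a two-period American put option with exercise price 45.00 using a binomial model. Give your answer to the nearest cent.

Risk-neutral probability p = (e^0.01 − 0.9)/(1.4 − 0.9) = 0.1101/0.5000 = 0.2201
Terminal stock prices: S_uu = 68.6, S_ud = 44.1, S_dd = 28.35
Terminal payoffs (K − S): max(-23.6, 0) = 0, max(0.9, 0) = 0.9, max(16.65, 0) = 16.65
Node u (S = 49): continuation = e^(−0.01)·[0.2201·0.0000 + 0.7799·0.9000] = 0.6949; exercise value = 0.0000 ≤ continuation, so V_u = 0.6949
Node d (S = 31.5): continuation = e^(−0.01)·[0.2201·0.9000 + 0.7799·16.6500] = 13.0522; exercise value = 13.5000 > continuation, so V_d = 13.5000 (exercise)
Node 0 (S = 35): continuation = e^(−0.01)·[0.2201·0.6949 + 0.7799·13.5000] = 10.5753; exercise value = 10.0000 ≤ continuation, so V_0 = 10.5753

10.58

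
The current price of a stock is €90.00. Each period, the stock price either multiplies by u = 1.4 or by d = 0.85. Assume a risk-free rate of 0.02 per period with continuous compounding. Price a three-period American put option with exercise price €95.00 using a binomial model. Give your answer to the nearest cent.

€14.84

Risk-neutral probability p = (e^0.02 − 0.85)/(1.4 − 0.85) = 0.1702/0.5500 = 0.3095
Terminal stock prices: S_uuu = 247, S_uud = 149.9, S_udd = 91.03, S_ddd = 55.27
Terminal payoffs (K − S): max(-152, 0) = 0, max(-54.94, 0) = 0, max(3.965, 0) = 3.965, max(39.73, 0) = 39.73
Node uu (S = 176.4): continuation = e^(−0.02)·[0.3095·0.0000 + 0.6905·0.0000] = 0.0000; exercise value = 0.0000 ≤ continuation, so V_uu = 0.0000
Node ud (S = 107.1): continuation = e^(−0.02)·[0.3095·0.0000 + 0.6905·3.9650] = 2.6838; exercise value = 0.0000 ≤ continuation, so V_ud = 2.6838
Node dd (S = 65.02): continuation = e^(−0.02)·[0.3095·3.9650 + 0.6905·39.7288] = 28.0939; exercise value = 29.9750 > continuation, so V_dd = 29.9750 (exercise)
Node u (S = 126): continuation = e^(−0.02)·[0.3095·0.0000 + 0.6905·2.6838] = 1.8166; exercise value = 0.0000 ≤ continuation, so V_u = 1.8166
Node d (S = 76.5): continuation = e^(−0.02)·[0.3095·2.6838 + 0.6905·29.9750] = 21.1032; exercise value = 18.5000 ≤ continuation, so V_d = 21.1032
Node 0 (S = 90): continuation = e^(−0.02)·[0.3095·1.8166 + 0.6905·21.1032] = 14.8351; exercise value = 5.0000 ≤ continuation, so V_0 = 14.8351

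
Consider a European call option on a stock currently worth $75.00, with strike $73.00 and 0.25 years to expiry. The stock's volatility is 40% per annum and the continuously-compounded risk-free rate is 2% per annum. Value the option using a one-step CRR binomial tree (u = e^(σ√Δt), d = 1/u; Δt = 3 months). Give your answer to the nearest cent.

$8.56

CRR parameters: u = e^(σ√Δt) = e^(0.4·√0.25) = 1.2214, d = 1/u = 0.8187
Per-period rate: rΔt = 0.02·0.25 = 0.005, so R = e^0.005 = 1.0050
Risk-neutral probability p = (e^0.005 − 0.8187)/(1.2214 − 0.8187) = 0.1863/0.4027 = 0.4626
Terminal stock prices: S_u = 91.61, S_d = 61.4
Terminal payoffs (S − K): max(18.61, 0) = 18.61, max(-11.6, 0) = 0
Node 0 (S = 75): V_0 = e^(−0.005)·[0.4626·18.6052 + 0.5374·0.0000] = 8.5641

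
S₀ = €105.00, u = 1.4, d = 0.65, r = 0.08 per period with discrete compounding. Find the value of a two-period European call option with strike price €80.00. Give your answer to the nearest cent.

Risk-neutral probability p = (1 + 0.08 − 0.65)/(1.4 − 0.65) = 0.4300/0.7500 = 0.5733
Terminal stock prices: S_uu = 205.8, S_ud = 95.55, S_dd = 44.36
Terminal payoffs (S − K): max(125.8, 0) = 125.8, max(15.55, 0) = 15.55, max(-35.64, 0) = 0
Node u (S = 147): V_u = 1/1.08·[0.5733·125.8000 + 0.4267·15.5500] = 72.9259
Node d (S = 68.25): V_d = 1/1.08·[0.5733·15.5500 + 0.4267·0.0000] = 8.2549
Node 0 (S = 105): V_0 = 1/1.08·[0.5733·72.9259 + 0.4267·8.2549] = 41.9750

€41.97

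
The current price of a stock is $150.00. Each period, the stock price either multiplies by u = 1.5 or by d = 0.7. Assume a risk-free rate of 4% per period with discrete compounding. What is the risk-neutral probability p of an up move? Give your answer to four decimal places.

Risk-neutral probability p = (1 + 0.04 − 0.7)/(1.5 − 0.7) = 0.3400/0.8000 = 0.4250

p = 0.4250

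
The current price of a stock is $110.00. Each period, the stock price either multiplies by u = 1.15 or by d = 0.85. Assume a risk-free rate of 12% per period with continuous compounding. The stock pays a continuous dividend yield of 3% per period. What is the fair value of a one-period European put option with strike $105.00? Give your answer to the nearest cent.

Per-period risk-free factor R = e^0.12 = 1.1275; dividend-adjusted growth = e^(0.12−0.03) = 1.0942.
Risk-neutral probability p = (1.0942 − 0.85)/(1.15 − 0.85) = 0.2442/0.3000 = 0.8139
Terminal stock prices: S_u = 126.5, S_d = 93.5
Terminal payoffs (K − S): max(-21.5, 0) = 0, max(11.5, 0) = 11.5
Node 0 (S = 110): V_0 = e^(−0.12)·[0.8139·0.0000 + 0.1861·11.5000] = 1.8980

$1.90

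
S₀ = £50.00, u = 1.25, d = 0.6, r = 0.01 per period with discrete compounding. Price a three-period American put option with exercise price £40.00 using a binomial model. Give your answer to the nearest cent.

Risk-neutral probability p = (1 + 0.01 − 0.6)/(1.25 − 0.6) = 0.4100/0.6500 = 0.6308
Terminal stock prices: S_uuu = 97.66, S_uud = 46.88, S_udd = 22.5, S_ddd = 10.8
Terminal payoffs (K − S): max(-57.66, 0) = 0, max(-6.875, 0) = 0, max(17.5, 0) = 17.5, max(29.2, 0) = 29.2
Node uu (S = 78.12): continuation = 1/1.01·[0.6308·0.0000 + 0.3692·0.0000] = 0.0000; exercise value = 0.0000 ≤ continuation, so V_uu = 0.0000
Node ud (S = 37.5): continuation = 1/1.01·[0.6308·0.0000 + 0.3692·17.5000] = 6.3976; exercise value = 2.5000 ≤ continuation, so V_ud = 6.3976
Node dd (S = 18): continuation = 1/1.01·[0.6308·17.5000 + 0.3692·29.2000] = 21.6040; exercise value = 22.0000 > continuation, so V_dd = 22.0000 (exercise)
Node u (S = 62.5): continuation = 1/1.01·[0.6308·0.0000 + 0.3692·6.3976] = 2.3388; exercise value = 0.0000 ≤ continuation, so V_u = 2.3388
Node d (S = 30): continuation = 1/1.01·[0.6308·6.3976 + 0.3692·22.0000] = 12.0381; exercise value = 10.0000 ≤ continuation, so V_d = 12.0381
Node 0 (S = 50): continuation = 1/1.01·[0.6308·2.3388 + 0.3692·12.0381] = 5.8615; exercise value = 0.0000 ≤ continuation, so V_0 = 5.8615

£5.86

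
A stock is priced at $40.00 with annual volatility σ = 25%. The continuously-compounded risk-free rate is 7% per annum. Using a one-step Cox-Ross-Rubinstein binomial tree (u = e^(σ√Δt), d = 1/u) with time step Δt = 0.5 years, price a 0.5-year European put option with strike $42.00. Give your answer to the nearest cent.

CRR parameters: u = e^(σ√Δt) = e^(0.25·√0.5) = 1.1934, d = 1/u = 0.8380
Per-period rate: rΔt = 0.07·0.5 = 0.035, so R = e^0.035 = 1.0356
Risk-neutral probability p = (e^0.035 − 0.8380)/(1.1934 − 0.8380) = 0.1977/0.3554 = 0.5561
Terminal stock prices: S_u = 47.73, S_d = 33.52
Terminal payoffs (K − S): max(-5.735, 0) = 0, max(8.481, 0) = 8.481
Node 0 (S = 40): V_0 = e^(−0.035)·[0.5561·0.0000 + 0.4439·8.4813] = 3.6350

$3.63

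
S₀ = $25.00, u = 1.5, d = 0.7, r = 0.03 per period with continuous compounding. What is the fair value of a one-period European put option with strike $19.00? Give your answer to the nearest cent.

Risk-neutral probability p = (e^0.03 − 0.7)/(1.5 − 0.7) = 0.3305/0.8000 = 0.4131
Terminal stock prices: S_u = 37.5, S_d = 17.5
Terminal payoffs (K − S): max(-18.5, 0) = 0, max(1.5, 0) = 1.5
Node 0 (S = 25): V_0 = e^(−0.03)·[0.4131·0.0000 + 0.5869·1.5000] = 0.8544

$0.85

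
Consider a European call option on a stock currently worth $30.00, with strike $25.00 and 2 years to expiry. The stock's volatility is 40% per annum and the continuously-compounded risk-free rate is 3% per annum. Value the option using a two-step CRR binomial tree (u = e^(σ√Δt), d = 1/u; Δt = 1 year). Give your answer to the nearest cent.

$9.88

CRR parameters: u = e^(σ√Δt) = e^(0.4·√1) = 1.4918, d = 1/u = 0.6703
Per-period rate: rΔt = 0.03·1 = 0.03, so R = e^0.03 = 1.0305
Risk-neutral probability p = (e^0.03 − 0.6703)/(1.4918 − 0.6703) = 0.3601/0.8215 = 0.4384
Terminal stock prices: S_uu = 66.77, S_ud = 30, S_dd = 13.48
Terminal payoffs (S − K): max(41.77, 0) = 41.77, max(5, 0) = 5, max(-11.52, 0) = 0
Node u (S = 44.75): V_u = e^(−0.03)·[0.4384·41.7662 + 0.5616·5.0000] = 20.4936
Node d (S = 20.11): V_d = e^(−0.03)·[0.4384·5.0000 + 0.5616·0.0000] = 2.1271
Node 0 (S = 30): V_0 = e^(−0.03)·[0.4384·20.4936 + 0.5616·2.1271] = 9.8779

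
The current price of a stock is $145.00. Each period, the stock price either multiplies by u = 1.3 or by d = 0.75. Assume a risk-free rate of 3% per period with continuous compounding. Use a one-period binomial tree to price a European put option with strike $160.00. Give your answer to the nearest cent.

Risk-neutral probability p = (e^0.03 − 0.75)/(1.3 − 0.75) = 0.2805/0.5500 = 0.5099
Terminal stock prices: S_u = 188.5, S_d = 108.8
Terminal payoffs (K − S): max(-28.5, 0) = 0, max(51.25, 0) = 51.25
Node 0 (S = 145): V_0 = e^(−0.03)·[0.5099·0.0000 + 0.4901·51.2500] = 24.3744

$24.37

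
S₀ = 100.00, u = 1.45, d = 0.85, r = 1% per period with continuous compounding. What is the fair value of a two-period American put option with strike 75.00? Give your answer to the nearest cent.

1.45

Risk-neutral probability p = (e^0.01 − 0.85)/(1.45 − 0.85) = 0.1601/0.6000 = 0.2668
Terminal stock prices: S_uu = 210.2, S_ud = 123.2, S_dd = 72.25
Terminal payoffs (K − S): max(-135.2, 0) = 0, max(-48.25, 0) = 0, max(2.75, 0) = 2.75
Node u (S = 145): continuation = e^(−0.01)·[0.2668·0.0000 + 0.7332·0.0000] = 0.0000; exercise value = 0.0000 ≤ continuation, so V_u = 0.0000
Node d (S = 85): continuation = e^(−0.01)·[0.2668·0.0000 + 0.7332·2.7500] = 1.9964; exercise value = 0.0000 ≤ continuation, so V_d = 1.9964
Node 0 (S = 100): continuation = e^(−0.01)·[0.2668·0.0000 + 0.7332·1.9964] = 1.4493; exercise value = 0.0000 ≤ continuation, so V_0 = 1.4493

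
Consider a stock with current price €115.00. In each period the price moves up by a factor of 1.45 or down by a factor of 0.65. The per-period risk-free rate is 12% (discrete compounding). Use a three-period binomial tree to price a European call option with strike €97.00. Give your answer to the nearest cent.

€54.89

Risk-neutral probability p = (1 + 0.12 − 0.65)/(1.45 − 0.65) = 0.4700/0.8000 = 0.5875
Terminal stock prices: S_uuu = 350.6, S_uud = 157.2, S_udd = 70.45, S_ddd = 31.58
Terminal payoffs (S − K): max(253.6, 0) = 253.6, max(60.16, 0) = 60.16, max(-26.55, 0) = 0, max(-65.42, 0) = 0
Node uu (S = 241.8): V_uu = 1/1.12·[0.5875·253.5919 + 0.4125·60.1619] = 155.1804
Node ud (S = 108.4): V_ud = 1/1.12·[0.5875·60.1619 + 0.4125·0.0000] = 31.5581
Node dd (S = 48.59): V_dd = 1/1.12·[0.5875·0.0000 + 0.4125·0.0000] = 0.0000
Node u (S = 166.8): V_u = 1/1.12·[0.5875·155.1804 + 0.4125·31.5581] = 93.0234
Node d (S = 74.75): V_d = 1/1.12·[0.5875·31.5581 + 0.4125·0.0000] = 16.5539
Node 0 (S = 115): V_0 = 1/1.12·[0.5875·93.0234 + 0.4125·16.5539] = 54.8926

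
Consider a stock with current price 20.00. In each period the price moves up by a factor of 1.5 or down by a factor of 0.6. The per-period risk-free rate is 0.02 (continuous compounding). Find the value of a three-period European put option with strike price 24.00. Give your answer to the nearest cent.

Risk-neutral probability p = (e^0.02 − 0.6)/(1.5 − 0.6) = 0.4202/0.9000 = 0.4669
Terminal stock prices: S_uuu = 67.5, S_uud = 27, S_udd = 10.8, S_ddd = 4.32
Terminal payoffs (K − S): max(-43.5, 0) = 0, max(-3, 0) = 0, max(13.2, 0) = 13.2, max(19.68, 0) = 19.68
Node uu (S = 45): V_uu = e^(−0.02)·[0.4669·0.0000 + 0.5331·0.0000] = 0.0000
Node ud (S = 18): V_ud = e^(−0.02)·[0.4669·0.0000 + 0.5331·13.2000] = 6.8977
Node dd (S = 7.2): V_dd = e^(−0.02)·[0.4669·13.2000 + 0.5331·19.6800] = 16.3248
Node u (S = 30): V_u = e^(−0.02)·[0.4669·0.0000 + 0.5331·6.8977] = 3.6044
Node d (S = 12): V_d = e^(−0.02)·[0.4669·6.8977 + 0.5331·16.3248] = 11.6873
Node 0 (S = 20): V_0 = e^(−0.02)·[0.4669·3.6044 + 0.5331·11.6873] = 7.7568

7.76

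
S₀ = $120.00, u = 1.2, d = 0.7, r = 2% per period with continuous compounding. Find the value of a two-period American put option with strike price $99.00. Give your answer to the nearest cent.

Risk-neutral probability p = (e^0.02 − 0.7)/(1.2 − 0.7) = 0.3202/0.5000 = 0.6404
Terminal stock prices: S_uu = 172.8, S_ud = 100.8, S_dd = 58.8
Terminal payoffs (K − S): max(-73.8, 0) = 0, max(-1.8, 0) = 0, max(40.2, 0) = 40.2
Node u (S = 144): continuation = e^(−0.02)·[0.6404·0.0000 + 0.3596·0.0000] = 0.0000; exercise value = 0.0000 ≤ continuation, so V_u = 0.0000
Node d (S = 84): continuation = e^(−0.02)·[0.6404·0.0000 + 0.3596·40.2000] = 14.1696; exercise value = 15.0000 > continuation, so V_d = 15.0000 (exercise)
Node 0 (S = 120): continuation = e^(−0.02)·[0.6404·0.0000 + 0.3596·15.0000] = 5.2872; exercise value = 0.0000 ≤ continuation, so V_0 = 5.2872

$5.29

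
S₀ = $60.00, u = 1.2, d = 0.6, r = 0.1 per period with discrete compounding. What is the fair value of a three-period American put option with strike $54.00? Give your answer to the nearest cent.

$4.15

Risk-neutral probability p = (1 + 0.1 − 0.6)/(1.2 − 0.6) = 0.5000/0.6000 = 0.8333
Terminal stock prices: S_uuu = 103.7, S_uud = 51.84, S_udd = 25.92, S_ddd = 12.96
Terminal payoffs (K − S): max(-49.68, 0) = 0, max(2.16, 0) = 2.16, max(28.08, 0) = 28.08, max(41.04, 0) = 41.04
Node uu (S = 86.4): continuation = 1/1.1·[0.8333·0.0000 + 0.1667·2.1600] = 0.3273; exercise value = 0.0000 ≤ continuation, so V_uu = 0.3273
Node ud (S = 43.2): continuation = 1/1.1·[0.8333·2.1600 + 0.1667·28.0800] = 5.8909; exercise value = 10.8000 > continuation, so V_ud = 10.8000 (exercise)
Node dd (S = 21.6): continuation = 1/1.1·[0.8333·28.0800 + 0.1667·41.0400] = 27.4909; exercise value = 32.4000 > continuation, so V_dd = 32.4000 (exercise)
Node u (S = 72): continuation = 1/1.1·[0.8333·0.3273 + 0.1667·10.8000] = 1.8843; exercise value = 0.0000 ≤ continuation, so V_u = 1.8843
Node d (S = 36): continuation = 1/1.1·[0.8333·10.8000 + 0.1667·32.4000] = 13.0909; exercise value = 18.0000 > continuation, so V_d = 18.0000 (exercise)
Node 0 (S = 60): continuation = 1/1.1·[0.8333·1.8843 + 0.1667·18.0000] = 4.1548; exercise value = 0.0000 ≤ continuation, so V_0 = 4.1548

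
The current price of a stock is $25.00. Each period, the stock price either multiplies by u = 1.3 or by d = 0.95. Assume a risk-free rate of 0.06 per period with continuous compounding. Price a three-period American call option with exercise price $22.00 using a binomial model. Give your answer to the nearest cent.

$6.77

Risk-neutral probability p = (e^0.06 − 0.95)/(1.3 − 0.95) = 0.1118/0.3500 = 0.3195
Terminal stock prices: S_uuu = 54.93, S_uud = 40.14, S_udd = 29.33, S_ddd = 21.43
Terminal payoffs (S − K): max(32.93, 0) = 32.93, max(18.14, 0) = 18.14, max(7.331, 0) = 7.331, max(-0.5656, 0) = 0
Node uu (S = 42.25): continuation = e^(−0.06)·[0.3195·32.9250 + 0.6805·18.1375] = 21.5312; exercise value = 20.2500 ≤ continuation, so V_uu = 21.5312
Node ud (S = 30.88): continuation = e^(−0.06)·[0.3195·18.1375 + 0.6805·7.3313] = 10.1562; exercise value = 8.8750 ≤ continuation, so V_ud = 10.1562
Node dd (S = 22.56): continuation = e^(−0.06)·[0.3195·7.3313 + 0.6805·0.0000] = 2.2062; exercise value = 0.5625 ≤ continuation, so V_dd = 2.2062
Node u (S = 32.5): continuation = e^(−0.06)·[0.3195·21.5312 + 0.6805·10.1562] = 12.9878; exercise value = 10.5000 ≤ continuation, so V_u = 12.9878
Node d (S = 23.75): continuation = e^(−0.06)·[0.3195·10.1562 + 0.6805·2.2062] = 4.4700; exercise value = 1.7500 ≤ continuation, so V_d = 4.4700
Node 0 (S = 25): continuation = e^(−0.06)·[0.3195·12.9878 + 0.6805·4.4700] = 6.7729; exercise value = 3.0000 ≤ continuation, so V_0 = 6.7729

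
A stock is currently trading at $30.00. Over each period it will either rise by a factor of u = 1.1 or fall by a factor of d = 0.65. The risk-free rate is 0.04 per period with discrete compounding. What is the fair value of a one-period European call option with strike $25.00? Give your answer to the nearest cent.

Risk-neutral probability p = (1 + 0.04 − 0.65)/(1.1 − 0.65) = 0.3900/0.4500 = 0.8667
Terminal stock prices: S_u = 33, S_d = 19.5
Terminal payoffs (S − K): max(8, 0) = 8, max(-5.5, 0) = 0
Node 0 (S = 30): V_0 = 1/1.04·[0.8667·8.0000 + 0.1333·0.0000] = 6.6667

$6.67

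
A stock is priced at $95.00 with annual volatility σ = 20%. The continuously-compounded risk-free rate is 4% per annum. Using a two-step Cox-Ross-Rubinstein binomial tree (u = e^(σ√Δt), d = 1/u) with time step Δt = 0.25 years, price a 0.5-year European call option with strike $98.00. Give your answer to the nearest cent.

$4.88

CRR parameters: u = e^(σ√Δt) = e^(0.2·√0.25) = 1.1052, d = 1/u = 0.9048
Per-period rate: rΔt = 0.04·0.25 = 0.01, so R = e^0.01 = 1.0101
Risk-neutral probability p = (e^0.01 − 0.9048)/(1.1052 − 0.9048) = 0.1052/0.2003 = 0.5252
Terminal stock prices: S_uu = 116, S_ud = 95, S_dd = 77.78
Terminal payoffs (S − K): max(18.03, 0) = 18.03, max(-3, 0) = 0, max(-20.22, 0) = 0
Node u (S = 105): V_u = e^(−0.01)·[0.5252·18.0333 + 0.4748·0.0000] = 9.3766
Node d (S = 85.96): V_d = e^(−0.01)·[0.5252·0.0000 + 0.4748·0.0000] = 0.0000
Node 0 (S = 95): V_0 = e^(−0.01)·[0.5252·9.3766 + 0.4748·0.0000] = 4.8755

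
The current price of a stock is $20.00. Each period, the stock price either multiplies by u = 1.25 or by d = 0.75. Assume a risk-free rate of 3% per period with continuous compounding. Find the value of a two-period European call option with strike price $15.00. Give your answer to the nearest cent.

Risk-neutral probability p = (e^0.03 − 0.75)/(1.25 − 0.75) = 0.2805/0.5000 = 0.5609
Terminal stock prices: S_uu = 31.25, S_ud = 18.75, S_dd = 11.25
Terminal payoffs (S − K): max(16.25, 0) = 16.25, max(3.75, 0) = 3.75, max(-3.75, 0) = 0
Node u (S = 25): V_u = e^(−0.03)·[0.5609·16.2500 + 0.4391·3.7500] = 10.4433
Node d (S = 15): V_d = e^(−0.03)·[0.5609·3.7500 + 0.4391·0.0000] = 2.0412
Node 0 (S = 20): V_0 = e^(−0.03)·[0.5609·10.4433 + 0.4391·2.0412] = 6.5544

$6.55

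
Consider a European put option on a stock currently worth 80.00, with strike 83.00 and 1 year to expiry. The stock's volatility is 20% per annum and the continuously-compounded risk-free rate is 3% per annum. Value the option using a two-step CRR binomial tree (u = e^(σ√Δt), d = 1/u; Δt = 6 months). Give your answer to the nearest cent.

6.57

CRR parameters: u = e^(σ√Δt) = e^(0.2·√0.5) = 1.1519, d = 1/u = 0.8681
Per-period rate: rΔt = 0.03·0.5 = 0.015, so R = e^0.015 = 1.0151
Risk-neutral probability p = (e^0.015 − 0.8681)/(1.1519 − 0.8681) = 0.1470/0.2838 = 0.5180
Terminal stock prices: S_uu = 106.2, S_ud = 80, S_dd = 60.29
Terminal payoffs (K − S): max(-23.15, 0) = 0, max(3, 0) = 3, max(22.71, 0) = 22.71
Node u (S = 92.15): V_u = e^(−0.015)·[0.5180·0.0000 + 0.4820·3.0000] = 1.4246
Node d (S = 69.45): V_d = e^(−0.015)·[0.5180·3.0000 + 0.4820·22.7089] = 12.3144
Node 0 (S = 80): V_0 = e^(−0.015)·[0.5180·1.4246 + 0.4820·12.3144] = 6.5746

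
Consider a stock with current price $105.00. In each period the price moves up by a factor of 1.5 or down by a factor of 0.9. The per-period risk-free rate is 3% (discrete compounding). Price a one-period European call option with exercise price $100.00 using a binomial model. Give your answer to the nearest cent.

Risk-neutral probability p = (1 + 0.03 − 0.9)/(1.5 − 0.9) = 0.1300/0.6000 = 0.2167
Terminal stock prices: S_u = 157.5, S_d = 94.5
Terminal payoffs (S − K): max(57.5, 0) = 57.5, max(-5.5, 0) = 0
Node 0 (S = 105): V_0 = 1/1.03·[0.2167·57.5000 + 0.7833·0.0000] = 12.0955

$12.10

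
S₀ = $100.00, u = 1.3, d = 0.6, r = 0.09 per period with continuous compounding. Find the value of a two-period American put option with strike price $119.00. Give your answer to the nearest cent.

$22.96

Risk-neutral probability p = (e^0.09 − 0.6)/(1.3 − 0.6) = 0.4942/0.7000 = 0.7060
Terminal stock prices: S_uu = 169, S_ud = 78, S_dd = 36
Terminal payoffs (K − S): max(-50, 0) = 0, max(41, 0) = 41, max(83, 0) = 83
Node u (S = 130): continuation = e^(−0.09)·[0.7060·0.0000 + 0.2940·41.0000] = 11.0179; exercise value = 0.0000 ≤ continuation, so V_u = 11.0179
Node d (S = 60): continuation = e^(−0.09)·[0.7060·41.0000 + 0.2940·83.0000] = 48.7578; exercise value = 59.0000 > continuation, so V_d = 59.0000 (exercise)
Node 0 (S = 100): continuation = e^(−0.09)·[0.7060·11.0179 + 0.2940·59.0000] = 22.9638; exercise value = 19.0000 ≤ continuation, so V_0 = 22.9638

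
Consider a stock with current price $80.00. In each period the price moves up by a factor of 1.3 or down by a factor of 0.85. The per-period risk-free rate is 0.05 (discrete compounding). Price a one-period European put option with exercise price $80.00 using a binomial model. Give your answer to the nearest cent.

Risk-neutral probability p = (1 + 0.05 − 0.85)/(1.3 − 0.85) = 0.2000/0.4500 = 0.4444
Terminal stock prices: S_u = 104, S_d = 68
Terminal payoffs (K − S): max(-24, 0) = 0, max(12, 0) = 12
Node 0 (S = 80): V_0 = 1/1.05·[0.4444·0.0000 + 0.5556·12.0000] = 6.3492

$6.35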